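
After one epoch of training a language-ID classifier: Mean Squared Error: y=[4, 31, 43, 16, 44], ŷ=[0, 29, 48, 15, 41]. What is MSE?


Squared errors: (4-0)²=16, (31-29)²=4, (43-48)²=25, (16-15)²=1, (44-41)²=9
Sum = 55
MSE = 55/5 = 11

11


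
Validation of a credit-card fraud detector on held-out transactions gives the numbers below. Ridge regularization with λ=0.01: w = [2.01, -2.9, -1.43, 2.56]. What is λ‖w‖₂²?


‖w‖₂² = (2.01)² + (-2.9)² + (-1.43)² + (2.56)²
     = 4.0401 + 8.41 + 2.0449 + 6.5536
     = 21.0486
λ·‖w‖₂² = 0.01·21.0486 = 0.210486

0.210486


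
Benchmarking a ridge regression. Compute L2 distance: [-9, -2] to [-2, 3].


d = √((-9+ 2)² + (-2-3)²)
  = √(49 + 25)
  = √74 = 8.6023

8.6023


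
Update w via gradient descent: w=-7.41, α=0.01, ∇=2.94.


w_new = w - α·∇
= -7.41 - 0.01·2.94
= -7.41 - 0.0294
= -7.4394

-7.4394


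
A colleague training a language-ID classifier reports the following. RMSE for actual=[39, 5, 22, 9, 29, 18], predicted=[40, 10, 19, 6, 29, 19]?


MSE = 45/6 = 7.5
RMSE = √(45/6) = 2.7386

2.7386


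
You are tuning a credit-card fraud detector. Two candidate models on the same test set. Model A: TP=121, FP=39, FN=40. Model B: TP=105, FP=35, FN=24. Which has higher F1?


Model A: P=121/160=0.7562, R=121/161=0.7516, F1=2PR/(P+R)=2TP/(2TP+FP+FN)=242/321=0.7539
Model B: P=105/140=0.75, R=105/129=0.814, F1=2PR/(P+R)=2TP/(2TP+FP+FN)=210/269=0.7807
0.7539 < 0.7807 → Model B

Model B


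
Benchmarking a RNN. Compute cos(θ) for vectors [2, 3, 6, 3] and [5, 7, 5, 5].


A·B = 2·5 + 3·7 + 6·5 + 3·5 = 76
‖A‖ = √58 = 7.6158, ‖B‖ = √124 = 11.1355
cos = 76/(√58·√124) = 76/√7192 = 0.8962

0.8962


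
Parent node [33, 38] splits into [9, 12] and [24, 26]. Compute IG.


Parent = [33, 38], H_parent = 0.9964
H_left = 0.9852 (n=21), H_right = 0.9988 (n=50)
H_children = (21/71)·0.9852 + (50/71)·0.9988 = 0.9948
IG = 0.9964 - 0.9948 = 0.0016

0.0016


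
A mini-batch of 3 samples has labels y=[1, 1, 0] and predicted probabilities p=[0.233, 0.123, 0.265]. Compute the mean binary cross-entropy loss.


L[0] = -ln(0.233) = 1.4567
L[1] = -ln(0.123) = 2.0956
L[2] = -ln(1-0.265) = -ln(0.735) = 0.3079
mean = (1.4567 + 2.0956 + 0.3079)/3 = 1.2867

1.2867


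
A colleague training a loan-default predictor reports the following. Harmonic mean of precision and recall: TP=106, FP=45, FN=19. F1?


Precision = 106/151 = 0.702
Recall = 106/125 = 0.848
F1 = 2·P·R/(P+R) = 2·TP/(2·TP+FP+FN) = 212/(212+45+19) = 212/276 = 0.7681

0.7681


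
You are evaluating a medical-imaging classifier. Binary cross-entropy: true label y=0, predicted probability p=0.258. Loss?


BCE = -[y·ln(p) + (1-y)·ln(1-p)]
= -0 - 1·ln(1-0.258)
= -ln(0.742) = 0.2984

0.2984


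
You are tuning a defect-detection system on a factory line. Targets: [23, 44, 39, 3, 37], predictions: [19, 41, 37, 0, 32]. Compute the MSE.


Squared errors: (23-19)²=16, (44-41)²=9, (39-37)²=4, (3-0)²=9, (37-32)²=25
Sum = 63
MSE = 63/5 = 63/5

63/5


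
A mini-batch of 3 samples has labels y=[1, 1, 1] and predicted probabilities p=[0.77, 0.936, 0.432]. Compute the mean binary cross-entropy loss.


L[0] = -ln(0.77) = 0.2614
L[1] = -ln(0.936) = 0.0661
L[2] = -ln(0.432) = 0.8393
mean = (0.2614 + 0.0661 + 0.8393)/3 = 0.3889

0.3889


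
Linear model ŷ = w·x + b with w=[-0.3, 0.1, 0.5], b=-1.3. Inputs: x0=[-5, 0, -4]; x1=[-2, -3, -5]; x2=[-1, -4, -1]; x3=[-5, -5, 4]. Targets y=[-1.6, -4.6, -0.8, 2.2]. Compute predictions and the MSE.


ŷ0 = (-0.3)·(-5) + (0.1)·(0) + (0.5)·(-4) - 1.3 = -1.8
ŷ1 = (-0.3)·(-2) + (0.1)·(-3) + (0.5)·(-5) - 1.3 = -3.5
ŷ2 = (-0.3)·(-1) + (0.1)·(-4) + (0.5)·(-1) - 1.3 = -1.9
ŷ3 = (-0.3)·(-5) + (0.1)·(-5) + (0.5)·(4) - 1.3 = 1.7
errors² = [0.04, 1.21, 1.21, 0.25]
MSE = 2.7100/4 = 0.6775

0.6775


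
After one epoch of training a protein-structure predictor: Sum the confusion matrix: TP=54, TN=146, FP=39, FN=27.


Total = TP + TN + FP + FN
= 54 + 146 + 39 + 27
= 266
(Predicted positive: 93, predicted negative: 173)

266


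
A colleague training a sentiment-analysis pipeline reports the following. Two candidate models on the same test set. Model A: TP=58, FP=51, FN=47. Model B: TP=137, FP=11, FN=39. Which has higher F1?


Model A: P=58/109=0.5321, R=58/105=0.5524, F1=2PR/(P+R)=2TP/(2TP+FP+FN)=116/214=0.5421
Model B: P=137/148=0.9257, R=137/176=0.7784, F1=2PR/(P+R)=2TP/(2TP+FP+FN)=274/324=0.8457
0.5421 < 0.8457 → Model B

Model B


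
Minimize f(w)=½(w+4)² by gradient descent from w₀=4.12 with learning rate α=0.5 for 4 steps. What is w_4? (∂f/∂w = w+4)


step 1: grad = 4.12+4 = 8.12; w = 4.12 - 0.5·(8.12) = 0.06
step 2: grad = 0.06+4 = 4.06; w = 0.06 - 0.5·(4.06) = -1.97
step 3: grad = -1.97+4 = 2.03; w = -1.97 - 0.5·(2.03) = -2.985
step 4: grad = -2.985+4 = 1.015; w = -2.985 - 0.5·(1.015) = -3.4925

-3.4925


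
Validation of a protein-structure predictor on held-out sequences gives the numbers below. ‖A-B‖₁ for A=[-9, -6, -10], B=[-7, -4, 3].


d = |-9+ 7| + |-6+ 4| + |-10-3|
  = 2 + 2 + 13
  = 17

17


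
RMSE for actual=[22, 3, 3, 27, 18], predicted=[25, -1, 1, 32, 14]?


MSE = 70/5 = 14
RMSE = √(70/5) = 3.7417

3.7417


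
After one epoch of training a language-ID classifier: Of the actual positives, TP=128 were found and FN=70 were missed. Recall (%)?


Recall = TP/(TP+FN)
= 128/(128+70)
= 128/198 = 64.65%

64.65%


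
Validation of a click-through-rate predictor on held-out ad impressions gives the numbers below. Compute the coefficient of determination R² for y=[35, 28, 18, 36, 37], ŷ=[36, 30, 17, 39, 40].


ȳ = 30.8
SS_res = Σ(y-ŷ)² = 24
SS_tot = Σ(y-ȳ)² = 254.8
R² = 1 - SS_res/SS_tot = 1 - 0.0942 = 0.9058

0.9058


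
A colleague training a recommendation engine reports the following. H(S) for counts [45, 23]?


Probabilities: [45/68, 23/68] ≈ [0.6618, 0.3382]
H = -((45/68)·log₂(45/68) + (23/68)·log₂(23/68))
  = 0.9231 bits

0.9231 bits


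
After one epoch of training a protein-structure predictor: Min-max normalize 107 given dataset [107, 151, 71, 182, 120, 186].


min=71, max=186
(107-71)/(186-71) = 36/115 = 0.313

0.313


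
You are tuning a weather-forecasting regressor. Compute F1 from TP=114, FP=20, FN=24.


Precision = 114/134 = 0.8507
Recall = 114/138 = 0.8261
F1 = 2·P·R/(P+R) = 2·TP/(2·TP+FP+FN) = 228/(228+20+24) = 228/272 = 0.8382

0.8382


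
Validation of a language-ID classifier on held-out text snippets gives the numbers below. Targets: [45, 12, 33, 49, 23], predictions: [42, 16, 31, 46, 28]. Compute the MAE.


Absolute errors: |45-42|=3, |12-16|=4, |33-31|=2, |49-46|=3, |23-28|=5
Sum = 17
MAE = 17/5 = 17/5

17/5


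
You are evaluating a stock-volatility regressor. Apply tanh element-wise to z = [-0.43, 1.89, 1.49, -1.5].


tanh(-0.43) = -0.4053
tanh(1.89) = 0.9554
tanh(1.49) = 0.9033
tanh(-1.5) = -0.9051
result = [-0.4053, 0.9554, 0.9033, -0.9051]

[-0.4053, 0.9554, 0.9033, -0.9051]


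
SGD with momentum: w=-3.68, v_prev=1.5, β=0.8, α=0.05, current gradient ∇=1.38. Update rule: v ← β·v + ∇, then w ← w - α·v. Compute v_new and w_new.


v_new = 0.8·1.5 + 1.38 = 1.2 + 1.38 = 2.58
w_new = -3.68 - 0.05·2.58 = -3.68 - 0.129 = -3.809

v_new=2.58, w_new=-3.809


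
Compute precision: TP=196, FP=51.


Precision = TP/(TP+FP)
= 196/(196+51)
= 196/247 = 79.35%

79.35%


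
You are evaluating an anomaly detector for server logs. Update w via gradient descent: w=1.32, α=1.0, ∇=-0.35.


w_new = w - α·∇
= 1.32 - 1.0·-0.35
= 1.32 + 0.35
= 1.67

1.67


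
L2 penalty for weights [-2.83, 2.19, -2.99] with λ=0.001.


‖w‖₂² = (-2.83)² + (2.19)² + (-2.99)²
     = 8.0089 + 4.7961 + 8.9401
     = 21.7451
λ·‖w‖₂² = 0.001·21.7451 = 0.021745

0.021745


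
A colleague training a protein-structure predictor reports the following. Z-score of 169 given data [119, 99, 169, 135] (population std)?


μ = 130.5, σ = 25.6271
z = (169 - 130.5)/25.6271 = 1.5023

1.5023


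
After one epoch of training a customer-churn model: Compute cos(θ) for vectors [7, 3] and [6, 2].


A·B = 7·6 + 3·2 = 48
‖A‖ = √58 = 7.6158, ‖B‖ = √40 = 6.3246
cos = 48/(√58·√40) = 48/√2320 = 0.9965

0.9965


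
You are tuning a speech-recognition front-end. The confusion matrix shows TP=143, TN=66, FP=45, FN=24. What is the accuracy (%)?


Accuracy = (TP+TN)/(TP+TN+FP+FN)
= (143+66)/(278)
= 209/278 = 75.18%

75.18%


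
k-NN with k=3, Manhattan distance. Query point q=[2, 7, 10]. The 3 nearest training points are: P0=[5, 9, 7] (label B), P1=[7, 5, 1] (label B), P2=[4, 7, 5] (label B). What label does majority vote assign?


d(q,P0) = 8  (label B)
d(q,P1) = 16  (label B)
d(q,P2) = 7  (label B)
Votes: A=0, B=3
Majority → B

B


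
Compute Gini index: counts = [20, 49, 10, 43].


Probabilities: [20/122, 49/122, 10/122, 43/122] ≈ [0.1639, 0.4016, 0.082, 0.3525]
Σpᵢ² = (400 + 2401 + 100 + 1849)/122² = 4750/14884
Gini = 1 - Σpᵢ² = 1 - 4750/14884 = 0.6809

0.6809


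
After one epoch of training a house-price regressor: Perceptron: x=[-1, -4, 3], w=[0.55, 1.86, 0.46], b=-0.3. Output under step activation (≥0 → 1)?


z = (-1)·(0.55) + (-4)·(1.86) + (3)·(0.46) - 0.3
  = -6.91
step(z) = 0 (z<0)

0


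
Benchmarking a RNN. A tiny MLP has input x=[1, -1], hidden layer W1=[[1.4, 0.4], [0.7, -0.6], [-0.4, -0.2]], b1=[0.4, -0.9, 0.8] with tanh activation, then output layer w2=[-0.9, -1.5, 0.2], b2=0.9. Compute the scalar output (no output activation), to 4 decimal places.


z1[0] = (1.4)·(1) + (0.4)·(-1) + 0.4 = 1.4
z1[1] = (0.7)·(1) + (-0.6)·(-1) - 0.9 = 0.4
z1[2] = (-0.4)·(1) + (-0.2)·(-1) + 0.8 = 0.6
h = tanh(z1) = [0.8854, 0.3799, 0.537]
output = (-0.9)·(0.8854) + (-1.5)·(0.3799) + (0.2)·(0.537) + 0.9 = -0.3593

-0.3593


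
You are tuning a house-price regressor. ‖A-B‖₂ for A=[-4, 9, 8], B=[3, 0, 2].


d = √((-4-3)² + (9-0)² + (8-2)²)
  = √(49 + 81 + 36)
  = √166 = 12.8841

12.8841


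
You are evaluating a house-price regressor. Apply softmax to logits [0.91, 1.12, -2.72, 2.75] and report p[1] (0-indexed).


Exponentials: e^0.91=2.4843, e^1.12=3.0649, e^-2.72=0.0659, e^2.75=15.6426
Sum = 21.2577
Softmax = [0.1169, 0.1442, 0.0031, 0.7359]
p[1] = 3.0649/21.2577 = 0.1442

0.1442


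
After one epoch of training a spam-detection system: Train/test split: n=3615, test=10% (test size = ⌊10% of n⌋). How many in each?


Test = ⌊3615·10/100⌋ = 361
Train = 3615 - 361 = 3254

Train: 3254, Test: 361


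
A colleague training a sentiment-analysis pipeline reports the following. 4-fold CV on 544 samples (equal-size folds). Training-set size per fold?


Fold size = 544/4 = 136
Training per fold = 544 - 136 = 408

408


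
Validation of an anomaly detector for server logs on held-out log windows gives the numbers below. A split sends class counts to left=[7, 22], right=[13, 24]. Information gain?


Parent = [20, 46], H_parent = 0.885
H_left = 0.7973 (n=29), H_right = 0.9353 (n=37)
H_children = (29/66)·0.7973 + (37/66)·0.9353 = 0.8747
IG = 0.885 - 0.8747 = 0.0103

0.0103


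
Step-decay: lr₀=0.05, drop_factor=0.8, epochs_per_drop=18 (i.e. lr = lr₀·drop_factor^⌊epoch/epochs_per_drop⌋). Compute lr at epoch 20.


n_drops = ⌊20/18⌋ = 1
lr = 0.05·0.8^1 = 0.05·0.8 = 0.04

0.04


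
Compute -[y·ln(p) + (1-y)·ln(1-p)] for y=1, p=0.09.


BCE = -[y·ln(p) + (1-y)·ln(1-p)]
= -1·ln(0.09) - 0
= -ln(0.09) = 2.4079

2.4079


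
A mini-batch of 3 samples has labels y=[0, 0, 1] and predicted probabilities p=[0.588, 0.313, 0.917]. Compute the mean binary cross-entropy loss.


L[0] = -ln(1-0.588) = -ln(0.412) = 0.8867
L[1] = -ln(1-0.313) = -ln(0.687) = 0.3754
L[2] = -ln(0.917) = 0.0866
mean = (0.8867 + 0.3754 + 0.0866)/3 = 0.4496

0.4496


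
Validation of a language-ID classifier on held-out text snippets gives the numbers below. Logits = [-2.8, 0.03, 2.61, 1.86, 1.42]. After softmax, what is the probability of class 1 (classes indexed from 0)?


Exponentials: e^-2.8=0.0608, e^0.03=1.0305, e^2.61=13.5991, e^1.86=6.4237, e^1.42=4.1371
Sum = 25.2512
Softmax = [0.0024, 0.0408, 0.5386, 0.2544, 0.1638]
p[1] = 1.0305/25.2512 = 0.0408

0.0408


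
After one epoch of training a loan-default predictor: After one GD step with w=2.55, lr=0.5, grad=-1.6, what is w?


w_new = w - α·∇
= 2.55 - 0.5·-1.6
= 2.55 + 0.8
= 3.35

3.35


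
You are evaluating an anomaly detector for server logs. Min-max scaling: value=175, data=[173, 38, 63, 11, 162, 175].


min=11, max=175
(175-11)/(175-11) = 164/164 = 1.0

1.0


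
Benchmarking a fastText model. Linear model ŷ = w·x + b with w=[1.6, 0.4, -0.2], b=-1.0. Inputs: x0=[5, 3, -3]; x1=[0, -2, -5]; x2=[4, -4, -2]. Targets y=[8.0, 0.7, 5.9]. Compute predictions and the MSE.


ŷ0 = (1.6)·(5) + (0.4)·(3) + (-0.2)·(-3) - 1.0 = 8.8
ŷ1 = (1.6)·(0) + (0.4)·(-2) + (-0.2)·(-5) - 1.0 = -0.8
ŷ2 = (1.6)·(4) + (0.4)·(-4) + (-0.2)·(-2) - 1.0 = 4.2
errors² = [0.64, 2.25, 2.89]
MSE = 5.7800/3 = 1.9267

1.9267


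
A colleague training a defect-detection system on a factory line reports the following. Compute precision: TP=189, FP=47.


Precision = TP/(TP+FP)
= 189/(189+47)
= 189/236 = 80.08%

80.08%


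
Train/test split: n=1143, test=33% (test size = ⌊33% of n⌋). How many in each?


Test = ⌊1143·33/100⌋ = 377
Train = 1143 - 377 = 766

Train: 766, Test: 377


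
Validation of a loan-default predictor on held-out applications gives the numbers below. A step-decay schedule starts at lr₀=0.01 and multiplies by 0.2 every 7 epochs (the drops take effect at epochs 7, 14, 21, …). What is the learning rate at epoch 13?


n_drops = ⌊13/7⌋ = 1
lr = 0.01·0.2^1 = 0.01·0.2 = 0.002

0.002


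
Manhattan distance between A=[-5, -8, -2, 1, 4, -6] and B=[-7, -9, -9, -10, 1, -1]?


d = |-5+ 7| + |-8+ 9| + |-2+ 9| + |1+ 10| + |4-1| + |-6+ 1|
  = 2 + 1 + 7 + 11 + 3 + 5
  = 29

29


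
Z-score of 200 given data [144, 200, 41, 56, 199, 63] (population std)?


μ = 117.1667, σ = 66.7768
z = (200 - 117.1667)/66.7768 = 1.2405

1.2405


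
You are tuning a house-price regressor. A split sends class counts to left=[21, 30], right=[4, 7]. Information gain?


Parent = [25, 37], H_parent = 0.9728
H_left = 0.9774 (n=51), H_right = 0.9457 (n=11)
H_children = (51/62)·0.9774 + (11/62)·0.9457 = 0.9718
IG = 0.9728 - 0.9718 = 0.001

0.001


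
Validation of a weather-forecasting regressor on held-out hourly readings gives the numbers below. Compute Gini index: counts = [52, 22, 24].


Probabilities: [52/98, 22/98, 24/98] ≈ [0.5306, 0.2245, 0.2449]
Σpᵢ² = (2704 + 484 + 576)/98² = 3764/9604
Gini = 1 - Σpᵢ² = 1 - 3764/9604 = 0.6081

0.6081


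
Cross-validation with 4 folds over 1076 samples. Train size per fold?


Fold size = 1076/4 = 269
Training per fold = 1076 - 269 = 807

807


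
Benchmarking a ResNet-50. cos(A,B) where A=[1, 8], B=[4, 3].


A·B = 1·4 + 8·3 = 28
‖A‖ = √65 = 8.0623, ‖B‖ = √25 = 5
cos = 28/(√65·√25) = 28/√1625 = 0.6946

0.6946


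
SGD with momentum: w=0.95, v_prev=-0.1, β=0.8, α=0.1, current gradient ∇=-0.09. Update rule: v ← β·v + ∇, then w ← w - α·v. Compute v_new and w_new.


v_new = 0.8·-0.1 - 0.09 = -0.08 - 0.09 = -0.17
w_new = 0.95 - 0.1·-0.17 = 0.95 + 0.017 = 0.967

v_new=-0.17, w_new=0.967


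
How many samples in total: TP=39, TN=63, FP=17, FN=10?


Total = TP + TN + FP + FN
= 39 + 63 + 17 + 10
= 129
(Predicted positive: 56, predicted negative: 73)

129


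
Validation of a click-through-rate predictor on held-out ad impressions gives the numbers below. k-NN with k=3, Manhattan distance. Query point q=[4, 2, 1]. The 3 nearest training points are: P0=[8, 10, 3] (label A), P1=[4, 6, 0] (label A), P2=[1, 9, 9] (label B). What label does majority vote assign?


d(q,P0) = 14  (label A)
d(q,P1) = 5  (label A)
d(q,P2) = 18  (label B)
Votes: A=2, B=1
Majority → A

A


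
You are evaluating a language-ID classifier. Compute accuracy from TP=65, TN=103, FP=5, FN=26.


Accuracy = (TP+TN)/(TP+TN+FP+FN)
= (65+103)/(199)
= 168/199 = 84.42%

84.42%


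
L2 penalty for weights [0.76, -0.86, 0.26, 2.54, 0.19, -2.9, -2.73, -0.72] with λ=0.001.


‖w‖₂² = (0.76)² + (-0.86)² + (0.26)² + (2.54)² + (0.19)² + (-2.9)² + (-2.73)² + (-0.72)²
     = 0.5776 + 0.7396 + 0.0676 + 6.4516 + 0.0361 + 8.41 + 7.4529 + 0.5184
     = 24.2538
λ·‖w‖₂² = 0.001·24.2538 = 0.024254

0.024254


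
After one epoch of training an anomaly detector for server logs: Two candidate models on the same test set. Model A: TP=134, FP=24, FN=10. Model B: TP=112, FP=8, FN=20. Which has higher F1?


Model A: P=134/158=0.8481, R=134/144=0.9306, F1=2PR/(P+R)=2TP/(2TP+FP+FN)=268/302=0.8874
Model B: P=112/120=0.9333, R=112/132=0.8485, F1=2PR/(P+R)=2TP/(2TP+FP+FN)=224/252=0.8889
0.8874 < 0.8889 → Model B

Model B


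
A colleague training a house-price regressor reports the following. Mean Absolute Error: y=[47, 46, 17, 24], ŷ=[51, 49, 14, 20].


Absolute errors: |47-51|=4, |46-49|=3, |17-14|=3, |24-20|=4
Sum = 14
MAE = 14/4 = 7/2

7/2


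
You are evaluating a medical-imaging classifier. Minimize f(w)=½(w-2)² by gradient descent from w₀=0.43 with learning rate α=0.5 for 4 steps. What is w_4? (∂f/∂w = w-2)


step 1: grad = 0.43-2 = -1.57; w = 0.43 - 0.5·(-1.57) = 1.215
step 2: grad = 1.215-2 = -0.785; w = 1.215 - 0.5·(-0.785) = 1.6075
step 3: grad = 1.6075-2 = -0.3925; w = 1.6075 - 0.5·(-0.3925) = 1.80375
step 4: grad = 1.80375-2 = -0.19625; w = 1.80375 - 0.5·(-0.19625) = 1.901875

1.901875


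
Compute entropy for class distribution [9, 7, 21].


Probabilities: [9/37, 7/37, 21/37] ≈ [0.2432, 0.1892, 0.5676]
H = -((9/37)·log₂(9/37) + (7/37)·log₂(7/37) + (21/37)·log₂(21/37))
  = 1.4143 bits

1.4143 bits


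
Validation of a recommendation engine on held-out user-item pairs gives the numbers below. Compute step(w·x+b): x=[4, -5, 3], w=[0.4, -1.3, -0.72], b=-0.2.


z = (4)·(0.4) + (-5)·(-1.3) + (3)·(-0.72) - 0.2
  = 5.74
step(z) = 1 (z≥0)

1


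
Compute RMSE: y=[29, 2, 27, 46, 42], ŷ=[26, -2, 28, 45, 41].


MSE = 28/5 = 5.6
RMSE = √(28/5) = 2.3664

2.3664


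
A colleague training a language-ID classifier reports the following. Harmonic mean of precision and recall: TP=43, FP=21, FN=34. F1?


Precision = 43/64 = 0.6719
Recall = 43/77 = 0.5584
F1 = 2·P·R/(P+R) = 2·TP/(2·TP+FP+FN) = 86/(86+21+34) = 86/141 = 0.6099

0.6099


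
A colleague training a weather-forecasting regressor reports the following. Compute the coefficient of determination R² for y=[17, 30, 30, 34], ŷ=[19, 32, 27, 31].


ȳ = 27.75
SS_res = Σ(y-ŷ)² = 26
SS_tot = Σ(y-ȳ)² = 164.75
R² = 1 - SS_res/SS_tot = 1 - 0.1578 = 0.8422

0.8422


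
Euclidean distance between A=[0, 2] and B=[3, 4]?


d = √((0-3)² + (2-4)²)
  = √(9 + 4)
  = √13 = 3.6056

3.6056


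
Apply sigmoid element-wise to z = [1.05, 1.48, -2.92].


σ(1.05) = 1/(1+e^-1.05) = 0.7408
σ(1.48) = 1/(1+e^-1.48) = 0.8146
σ(-2.92) = 1/(1+e^2.92) = 0.0512
result = [0.7408, 0.8146, 0.0512]

[0.7408, 0.8146, 0.0512]


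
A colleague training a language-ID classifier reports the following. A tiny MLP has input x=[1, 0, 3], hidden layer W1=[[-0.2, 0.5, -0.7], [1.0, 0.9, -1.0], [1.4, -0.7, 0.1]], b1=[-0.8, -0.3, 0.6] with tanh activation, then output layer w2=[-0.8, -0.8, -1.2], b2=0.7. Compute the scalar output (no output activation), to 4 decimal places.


z1[0] = (-0.2)·(1) + (0.5)·(0) + (-0.7)·(3) - 0.8 = -3.1
z1[1] = (1.0)·(1) + (0.9)·(0) + (-1.0)·(3) - 0.3 = -2.3
z1[2] = (1.4)·(1) + (-0.7)·(0) + (0.1)·(3) + 0.6 = 2.3
h = tanh(z1) = [-0.9959, -0.9801, 0.9801]
output = (-0.8)·(-0.9959) + (-0.8)·(-0.9801) + (-1.2)·(0.9801) + 0.7 = 1.1047

1.1047


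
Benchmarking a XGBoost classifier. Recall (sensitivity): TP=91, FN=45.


Recall = TP/(TP+FN)
= 91/(91+45)
= 91/136 = 66.91%

66.91%


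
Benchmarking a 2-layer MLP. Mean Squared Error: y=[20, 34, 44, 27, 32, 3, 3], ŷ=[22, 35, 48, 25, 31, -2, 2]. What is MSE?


Squared errors: (20-22)²=4, (34-35)²=1, (44-48)²=16, (27-25)²=4, (32-31)²=1, (3+ 2)²=25, (3-2)²=1
Sum = 52
MSE = 52/7 = 52/7

52/7


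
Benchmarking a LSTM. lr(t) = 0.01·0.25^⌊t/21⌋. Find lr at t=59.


n_drops = ⌊59/21⌋ = 2
lr = 0.01·0.25^2 = 0.01·0.0625 = 0.000625

0.000625


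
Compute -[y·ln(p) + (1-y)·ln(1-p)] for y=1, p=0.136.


BCE = -[y·ln(p) + (1-y)·ln(1-p)]
= -1·ln(0.136) - 0
= -ln(0.136) = 1.9951

1.9951


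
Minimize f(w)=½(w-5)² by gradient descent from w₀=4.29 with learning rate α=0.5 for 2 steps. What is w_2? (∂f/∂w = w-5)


step 1: grad = 4.29-5 = -0.71; w = 4.29 - 0.5·(-0.71) = 4.645
step 2: grad = 4.645-5 = -0.355; w = 4.645 - 0.5·(-0.355) = 4.8225

4.8225


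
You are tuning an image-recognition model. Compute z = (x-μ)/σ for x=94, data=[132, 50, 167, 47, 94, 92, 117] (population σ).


μ = 99.8571, σ = 40.0194
z = (94 - 99.8571)/40.0194 = -0.1464

-0.1464


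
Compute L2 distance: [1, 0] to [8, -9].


d = √((1-8)² + (0+ 9)²)
  = √(49 + 81)
  = √130 = 11.4018

11.4018


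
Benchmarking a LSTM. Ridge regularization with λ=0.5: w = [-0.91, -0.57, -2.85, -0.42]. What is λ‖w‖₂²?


‖w‖₂² = (-0.91)² + (-0.57)² + (-2.85)² + (-0.42)²
     = 0.8281 + 0.3249 + 8.1225 + 0.1764
     = 9.4519
λ·‖w‖₂² = 0.5·9.4519 = 4.72595

4.72595


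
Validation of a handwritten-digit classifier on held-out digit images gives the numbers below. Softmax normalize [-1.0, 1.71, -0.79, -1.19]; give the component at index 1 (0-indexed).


Exponentials: e^-1.0=0.3679, e^1.71=5.529, e^-0.79=0.4538, e^-1.19=0.3042
Sum = 6.6549
Softmax = [0.0553, 0.8308, 0.0682, 0.0457]
p[1] = 5.529/6.6549 = 0.8308

0.8308


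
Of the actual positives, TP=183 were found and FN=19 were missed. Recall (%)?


Recall = TP/(TP+FN)
= 183/(183+19)
= 183/202 = 90.59%

90.59%


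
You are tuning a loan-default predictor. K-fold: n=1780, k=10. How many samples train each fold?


Fold size = 1780/10 = 178
Training per fold = 1780 - 178 = 1602

1602


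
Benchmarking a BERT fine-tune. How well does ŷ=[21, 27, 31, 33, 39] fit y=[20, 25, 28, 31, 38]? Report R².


ȳ = 28.4
SS_res = Σ(y-ŷ)² = 19
SS_tot = Σ(y-ȳ)² = 181.2
R² = 1 - SS_res/SS_tot = 1 - 0.1049 = 0.8951

0.8951


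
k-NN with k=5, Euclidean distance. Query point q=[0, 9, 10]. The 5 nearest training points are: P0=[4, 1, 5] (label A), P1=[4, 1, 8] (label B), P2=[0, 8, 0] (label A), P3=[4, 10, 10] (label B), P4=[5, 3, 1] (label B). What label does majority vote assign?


d(q,P0) = 10.247  (label A)
d(q,P1) = 9.1652  (label B)
d(q,P2) = 10.0499  (label A)
d(q,P3) = 4.1231  (label B)
d(q,P4) = 11.9164  (label B)
Votes: A=2, B=3
Majority → B

B


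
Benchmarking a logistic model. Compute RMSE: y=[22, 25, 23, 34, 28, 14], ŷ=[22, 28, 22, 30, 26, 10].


MSE = 46/6 = 7.6667
RMSE = √(46/6) = 2.7689

2.7689


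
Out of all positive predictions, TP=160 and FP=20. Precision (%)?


Precision = TP/(TP+FP)
= 160/(160+20)
= 160/180 = 88.89%

88.89%


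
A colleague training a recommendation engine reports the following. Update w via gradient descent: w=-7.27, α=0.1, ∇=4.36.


w_new = w - α·∇
= -7.27 - 0.1·4.36
= -7.27 - 0.436
= -7.706

-7.706


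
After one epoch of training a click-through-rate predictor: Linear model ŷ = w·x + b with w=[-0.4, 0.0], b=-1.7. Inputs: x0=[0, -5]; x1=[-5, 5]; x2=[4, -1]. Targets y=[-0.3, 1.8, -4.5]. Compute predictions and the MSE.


ŷ0 = (-0.4)·(0) + (0.0)·(-5) - 1.7 = -1.7
ŷ1 = (-0.4)·(-5) + (0.0)·(5) - 1.7 = 0.3
ŷ2 = (-0.4)·(4) + (0.0)·(-1) - 1.7 = -3.3
errors² = [1.96, 2.25, 1.44]
MSE = 5.6500/3 = 1.8833

1.8833


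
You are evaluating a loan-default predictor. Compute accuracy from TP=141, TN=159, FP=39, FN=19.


Accuracy = (TP+TN)/(TP+TN+FP+FN)
= (141+159)/(358)
= 300/358 = 83.8%

83.8%


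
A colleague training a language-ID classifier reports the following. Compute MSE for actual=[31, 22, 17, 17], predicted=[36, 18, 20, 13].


Squared errors: (31-36)²=25, (22-18)²=16, (17-20)²=9, (17-13)²=16
Sum = 66
MSE = 66/4 = 33/2

33/2


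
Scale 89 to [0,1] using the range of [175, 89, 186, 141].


min=89, max=186
(89-89)/(186-89) = 0/97 = 0.0

0.0


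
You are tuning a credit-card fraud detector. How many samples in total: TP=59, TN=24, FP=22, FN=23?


Total = TP + TN + FP + FN
= 59 + 24 + 22 + 23
= 128
(Predicted positive: 81, predicted negative: 47)

128


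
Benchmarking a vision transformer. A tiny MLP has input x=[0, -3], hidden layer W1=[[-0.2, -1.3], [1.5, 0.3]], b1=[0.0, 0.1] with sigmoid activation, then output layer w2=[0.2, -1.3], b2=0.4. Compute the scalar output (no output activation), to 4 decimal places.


z1[0] = (-0.2)·(0) + (-1.3)·(-3) + 0.0 = 3.9
z1[1] = (1.5)·(0) + (0.3)·(-3) + 0.1 = -0.8
h = sigmoid(z1) = [0.9802, 0.31]
output = (0.2)·(0.9802) + (-1.3)·(0.31) + 0.4 = 0.193

0.193


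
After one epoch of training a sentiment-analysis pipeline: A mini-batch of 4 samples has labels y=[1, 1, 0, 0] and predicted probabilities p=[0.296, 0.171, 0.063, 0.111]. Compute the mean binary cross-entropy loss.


L[0] = -ln(0.296) = 1.2174
L[1] = -ln(0.171) = 1.7661
L[2] = -ln(1-0.063) = -ln(0.937) = 0.0651
L[3] = -ln(1-0.111) = -ln(0.889) = 0.1177
mean = (1.2174 + 1.7661 + 0.0651 + 0.1177)/4 = 0.7916

0.7916


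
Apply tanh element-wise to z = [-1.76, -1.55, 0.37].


tanh(-1.76) = -0.9425
tanh(-1.55) = -0.9138
tanh(0.37) = 0.354
result = [-0.9425, -0.9138, 0.354]

[-0.9425, -0.9138, 0.354]


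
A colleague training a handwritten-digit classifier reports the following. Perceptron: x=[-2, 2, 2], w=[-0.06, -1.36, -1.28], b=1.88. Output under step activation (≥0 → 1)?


z = (-2)·(-0.06) + (2)·(-1.36) + (2)·(-1.28) + 1.88
  = -3.28
step(z) = 0 (z<0)

0


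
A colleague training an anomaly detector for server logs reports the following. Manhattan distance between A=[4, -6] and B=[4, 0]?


d = |4-4| + |-6-0|
  = 0 + 6
  = 6

6


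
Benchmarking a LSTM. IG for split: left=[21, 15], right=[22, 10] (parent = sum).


Parent = [43, 25], H_parent = 0.9488
H_left = 0.9799 (n=36), H_right = 0.896 (n=32)
H_children = (36/68)·0.9799 + (32/68)·0.896 = 0.9404
IG = 0.9488 - 0.9404 = 0.0084

0.0084


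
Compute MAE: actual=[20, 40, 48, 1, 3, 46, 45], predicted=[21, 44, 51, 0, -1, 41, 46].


Absolute errors: |20-21|=1, |40-44|=4, |48-51|=3, |1-0|=1, |3+ 1|=4, |46-41|=5, |45-46|=1
Sum = 19
MAE = 19/7 = 19/7

19/7


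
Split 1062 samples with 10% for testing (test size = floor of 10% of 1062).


Test = ⌊1062·10/100⌋ = 106
Train = 1062 - 106 = 956

Train: 956, Test: 106


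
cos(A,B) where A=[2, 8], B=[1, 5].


A·B = 2·1 + 8·5 = 42
‖A‖ = √68 = 8.2462, ‖B‖ = √26 = 5.099
cos = 42/(√68·√26) = 42/√1768 = 0.9989

0.9989


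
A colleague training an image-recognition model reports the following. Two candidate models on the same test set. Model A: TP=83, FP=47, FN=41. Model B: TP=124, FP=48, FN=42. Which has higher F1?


Model A: P=83/130=0.6385, R=83/124=0.6694, F1=2PR/(P+R)=2TP/(2TP+FP+FN)=166/254=0.6535
Model B: P=124/172=0.7209, R=124/166=0.747, F1=2PR/(P+R)=2TP/(2TP+FP+FN)=248/338=0.7337
0.6535 < 0.7337 → Model B

Model B


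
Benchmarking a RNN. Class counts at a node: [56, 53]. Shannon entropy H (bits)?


Probabilities: [56/109, 53/109] ≈ [0.5138, 0.4862]
H = -((56/109)·log₂(56/109) + (53/109)·log₂(53/109))
  = 0.9995 bits

0.9995 bits


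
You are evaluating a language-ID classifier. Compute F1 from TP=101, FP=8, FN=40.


Precision = 101/109 = 0.9266
Recall = 101/141 = 0.7163
F1 = 2·P·R/(P+R) = 2·TP/(2·TP+FP+FN) = 202/(202+8+40) = 202/250 = 0.808

0.808


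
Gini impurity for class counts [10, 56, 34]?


Probabilities: [10/100, 56/100, 34/100] ≈ [0.1, 0.56, 0.34]
Σpᵢ² = (100 + 3136 + 1156)/100² = 4392/10000
Gini = 1 - Σpᵢ² = 1 - 4392/10000 = 0.5608

0.5608


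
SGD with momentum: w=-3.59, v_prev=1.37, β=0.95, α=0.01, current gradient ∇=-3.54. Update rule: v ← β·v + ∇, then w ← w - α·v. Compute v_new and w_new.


v_new = 0.95·1.37 - 3.54 = 1.3015 - 3.54 = -2.2385
w_new = -3.59 - 0.01·-2.2385 = -3.59 + 0.022385 = -3.567615

v_new=-2.2385, w_new=-3.567615


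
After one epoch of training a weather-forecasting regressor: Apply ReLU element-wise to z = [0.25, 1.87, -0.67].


ReLU(0.25) = max(0, 0.25) = 0.25
ReLU(1.87) = max(0, 1.87) = 1.87
ReLU(-0.67) = max(0, -0.67) = 0.0
result = [0.25, 1.87, 0.0]

[0.25, 1.87, 0.0]


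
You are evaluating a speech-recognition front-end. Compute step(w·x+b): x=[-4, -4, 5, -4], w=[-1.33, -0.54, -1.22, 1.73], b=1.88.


z = (-4)·(-1.33) + (-4)·(-0.54) + (5)·(-1.22) + (-4)·(1.73) + 1.88
  = -3.66
step(z) = 0 (z<0)

0


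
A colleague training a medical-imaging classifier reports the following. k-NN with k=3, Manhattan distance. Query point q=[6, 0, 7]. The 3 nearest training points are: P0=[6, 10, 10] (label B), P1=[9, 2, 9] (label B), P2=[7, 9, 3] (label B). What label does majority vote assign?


d(q,P0) = 13  (label B)
d(q,P1) = 7  (label B)
d(q,P2) = 14  (label B)
Votes: A=0, B=3
Majority → B

B


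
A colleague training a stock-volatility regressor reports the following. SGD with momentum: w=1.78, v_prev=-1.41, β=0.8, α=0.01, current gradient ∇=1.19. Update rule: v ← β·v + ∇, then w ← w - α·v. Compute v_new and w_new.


v_new = 0.8·-1.41 + 1.19 = -1.128 + 1.19 = 0.062
w_new = 1.78 - 0.01·0.062 = 1.78 - 0.00062 = 1.77938

v_new=0.062, w_new=1.77938


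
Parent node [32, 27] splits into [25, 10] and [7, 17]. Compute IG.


Parent = [32, 27], H_parent = 0.9948
H_left = 0.8631 (n=35), H_right = 0.8709 (n=24)
H_children = (35/59)·0.8631 + (24/59)·0.8709 = 0.8663
IG = 0.9948 - 0.8663 = 0.1285

0.1285


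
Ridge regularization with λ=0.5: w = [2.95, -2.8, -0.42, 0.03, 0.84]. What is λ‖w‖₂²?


‖w‖₂² = (2.95)² + (-2.8)² + (-0.42)² + (0.03)² + (0.84)²
     = 8.7025 + 7.84 + 0.1764 + 0.0009 + 0.7056
     = 17.4254
λ·‖w‖₂² = 0.5·17.4254 = 8.7127

8.7127


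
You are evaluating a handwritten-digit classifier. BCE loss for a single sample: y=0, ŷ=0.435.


BCE = -[y·ln(p) + (1-y)·ln(1-p)]
= -0 - 1·ln(1-0.435)
= -ln(0.565) = 0.5709

0.5709


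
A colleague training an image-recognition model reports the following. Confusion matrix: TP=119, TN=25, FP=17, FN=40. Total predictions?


Total = TP + TN + FP + FN
= 119 + 25 + 17 + 40
= 201
(Predicted positive: 136, predicted negative: 65)

201


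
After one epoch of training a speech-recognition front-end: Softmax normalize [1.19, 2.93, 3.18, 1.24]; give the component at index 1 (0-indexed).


Exponentials: e^1.19=3.2871, e^2.93=18.7276, e^3.18=24.0468, e^1.24=3.4556
Sum = 49.5171
Softmax = [0.0664, 0.3782, 0.4856, 0.0698]
p[1] = 18.7276/49.5171 = 0.3782

0.3782


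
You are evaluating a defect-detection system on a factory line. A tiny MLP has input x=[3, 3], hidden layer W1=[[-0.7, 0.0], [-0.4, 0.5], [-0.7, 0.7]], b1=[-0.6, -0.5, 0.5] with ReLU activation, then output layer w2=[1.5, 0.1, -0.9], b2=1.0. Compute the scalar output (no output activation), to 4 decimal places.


z1[0] = (-0.7)·(3) + (0.0)·(3) - 0.6 = -2.7
z1[1] = (-0.4)·(3) + (0.5)·(3) - 0.5 = -0.2
z1[2] = (-0.7)·(3) + (0.7)·(3) + 0.5 = 0.5
h = ReLU(z1) = [0.0, 0.0, 0.5]
output = (1.5)·(0.0) + (0.1)·(0.0) + (-0.9)·(0.5) + 1.0 = 0.55

0.55


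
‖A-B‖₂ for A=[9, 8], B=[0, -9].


d = √((9-0)² + (8+ 9)²)
  = √(81 + 289)
  = √370 = 19.2354

19.2354


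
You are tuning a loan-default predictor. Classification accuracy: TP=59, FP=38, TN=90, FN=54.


Accuracy = (TP+TN)/(TP+TN+FP+FN)
= (59+90)/(241)
= 149/241 = 61.83%

61.83%


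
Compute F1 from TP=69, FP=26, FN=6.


Precision = 69/95 = 0.7263
Recall = 69/75 = 0.92
F1 = 2·P·R/(P+R) = 2·TP/(2·TP+FP+FN) = 138/(138+26+6) = 138/170 = 0.8118

0.8118


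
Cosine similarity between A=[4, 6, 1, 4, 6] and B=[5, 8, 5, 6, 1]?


A·B = 4·5 + 6·8 + 1·5 + 4·6 + 6·1 = 103
‖A‖ = √105 = 10.247, ‖B‖ = √151 = 12.2882
cos = 103/(√105·√151) = 103/√15855 = 0.818

0.818


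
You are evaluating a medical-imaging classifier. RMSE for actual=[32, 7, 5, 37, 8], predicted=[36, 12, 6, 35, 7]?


MSE = 47/5 = 9.4
RMSE = √(47/5) = 3.0659

3.0659


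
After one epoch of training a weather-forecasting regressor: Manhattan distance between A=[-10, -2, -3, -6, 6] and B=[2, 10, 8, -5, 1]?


d = |-10-2| + |-2-10| + |-3-8| + |-6+ 5| + |6-1|
  = 12 + 12 + 11 + 1 + 5
  = 41

41


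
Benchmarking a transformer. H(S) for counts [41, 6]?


Probabilities: [41/47, 6/47] ≈ [0.8723, 0.1277]
H = -((41/47)·log₂(41/47) + (6/47)·log₂(6/47))
  = 0.551 bits

0.551 bits


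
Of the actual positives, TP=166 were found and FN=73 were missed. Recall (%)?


Recall = TP/(TP+FN)
= 166/(166+73)
= 166/239 = 69.46%

69.46%


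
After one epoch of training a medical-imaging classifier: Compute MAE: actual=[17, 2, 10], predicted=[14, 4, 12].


Absolute errors: |17-14|=3, |2-4|=2, |10-12|=2
Sum = 7
MAE = 7/3 = 7/3

7/3


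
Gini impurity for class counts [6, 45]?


Probabilities: [6/51, 45/51] ≈ [0.1176, 0.8824]
Σpᵢ² = (36 + 2025)/51² = 2061/2601
Gini = 1 - Σpᵢ² = 1 - 2061/2601 = 0.2076

0.2076


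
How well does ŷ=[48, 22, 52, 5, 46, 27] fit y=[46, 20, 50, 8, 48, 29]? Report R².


ȳ = 33.5
SS_res = Σ(y-ŷ)² = 29
SS_tot = Σ(y-ȳ)² = 1491.5
R² = 1 - SS_res/SS_tot = 1 - 0.0194 = 0.9806

0.9806


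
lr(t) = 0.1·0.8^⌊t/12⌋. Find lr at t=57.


n_drops = ⌊57/12⌋ = 4
lr = 0.1·0.8^4 = 0.1·0.4096 = 0.04096

0.04096


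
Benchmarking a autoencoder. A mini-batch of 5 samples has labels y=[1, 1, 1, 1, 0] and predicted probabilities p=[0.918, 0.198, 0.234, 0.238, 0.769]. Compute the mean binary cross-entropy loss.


L[0] = -ln(0.918) = 0.0856
L[1] = -ln(0.198) = 1.6195
L[2] = -ln(0.234) = 1.4524
L[3] = -ln(0.238) = 1.4355
L[4] = -ln(1-0.769) = -ln(0.231) = 1.4653
mean = (0.0856 + 1.6195 + 1.4524 + 1.4355 + 1.4653)/5 = 1.2117

1.2117


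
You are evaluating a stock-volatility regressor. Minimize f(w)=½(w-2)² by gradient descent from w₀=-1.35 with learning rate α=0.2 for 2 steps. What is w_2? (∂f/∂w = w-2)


step 1: grad = -1.35-2 = -3.35; w = -1.35 - 0.2·(-3.35) = -0.68
step 2: grad = -0.68-2 = -2.68; w = -0.68 - 0.2·(-2.68) = -0.144

-0.144


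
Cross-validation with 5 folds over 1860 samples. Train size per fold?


Fold size = 1860/5 = 372
Training per fold = 1860 - 372 = 1488

1488


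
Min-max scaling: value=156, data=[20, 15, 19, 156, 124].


min=15, max=156
(156-15)/(156-15) = 141/141 = 1.0

1.0


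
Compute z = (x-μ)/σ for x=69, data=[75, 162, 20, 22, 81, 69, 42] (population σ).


μ = 67.2857, σ = 44.9562
z = (69 - 67.2857)/44.9562 = 0.0381

0.0381


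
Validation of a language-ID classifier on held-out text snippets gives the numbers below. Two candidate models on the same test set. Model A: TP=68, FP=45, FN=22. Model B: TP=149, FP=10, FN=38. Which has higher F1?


Model A: P=68/113=0.6018, R=68/90=0.7556, F1=2PR/(P+R)=2TP/(2TP+FP+FN)=136/203=0.67
Model B: P=149/159=0.9371, R=149/187=0.7968, F1=2PR/(P+R)=2TP/(2TP+FP+FN)=298/346=0.8613
0.67 < 0.8613 → Model B

Model B


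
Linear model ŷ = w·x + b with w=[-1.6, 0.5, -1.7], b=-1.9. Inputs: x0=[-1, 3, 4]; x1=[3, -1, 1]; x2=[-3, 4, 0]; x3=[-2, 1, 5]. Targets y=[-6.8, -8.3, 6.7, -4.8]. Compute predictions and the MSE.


ŷ0 = (-1.6)·(-1) + (0.5)·(3) + (-1.7)·(4) - 1.9 = -5.6
ŷ1 = (-1.6)·(3) + (0.5)·(-1) + (-1.7)·(1) - 1.9 = -8.9
ŷ2 = (-1.6)·(-3) + (0.5)·(4) + (-1.7)·(0) - 1.9 = 4.9
ŷ3 = (-1.6)·(-2) + (0.5)·(1) + (-1.7)·(5) - 1.9 = -6.7
errors² = [1.44, 0.36, 3.24, 3.61]
MSE = 8.6500/4 = 2.1625

2.1625


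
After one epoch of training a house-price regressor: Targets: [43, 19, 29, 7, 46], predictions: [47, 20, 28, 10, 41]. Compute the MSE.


Squared errors: (43-47)²=16, (19-20)²=1, (29-28)²=1, (7-10)²=9, (46-41)²=25
Sum = 52
MSE = 52/5 = 52/5

52/5


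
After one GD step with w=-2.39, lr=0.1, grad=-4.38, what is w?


w_new = w - α·∇
= -2.39 - 0.1·-4.38
= -2.39 + 0.438
= -1.952

-1.952


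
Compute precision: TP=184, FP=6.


Precision = TP/(TP+FP)
= 184/(184+6)
= 184/190 = 96.84%

96.84%


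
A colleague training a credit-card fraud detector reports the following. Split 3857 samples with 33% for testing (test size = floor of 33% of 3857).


Test = ⌊3857·33/100⌋ = 1272
Train = 3857 - 1272 = 2585

Train: 2585, Test: 1272


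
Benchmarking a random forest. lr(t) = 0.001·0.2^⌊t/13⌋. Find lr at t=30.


n_drops = ⌊30/13⌋ = 2
lr = 0.001·0.2^2 = 0.001·0.04 = 0.00004

0.00004


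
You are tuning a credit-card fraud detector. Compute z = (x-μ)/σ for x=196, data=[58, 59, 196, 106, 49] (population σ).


μ = 93.6, σ = 54.9422
z = (196 - 93.6)/54.9422 = 1.8638

1.8638


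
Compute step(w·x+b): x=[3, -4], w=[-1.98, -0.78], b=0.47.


z = (3)·(-1.98) + (-4)·(-0.78) + 0.47
  = -2.35
step(z) = 0 (z<0)

0


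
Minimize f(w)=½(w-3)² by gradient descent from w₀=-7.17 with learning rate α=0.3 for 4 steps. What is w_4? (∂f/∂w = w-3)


step 1: grad = -7.17-3 = -10.17; w = -7.17 - 0.3·(-10.17) = -4.119
step 2: grad = -4.119-3 = -7.119; w = -4.119 - 0.3·(-7.119) = -1.9833
step 3: grad = -1.9833-3 = -4.9833; w = -1.9833 - 0.3·(-4.9833) = -0.48831
step 4: grad = -0.48831-3 = -3.48831; w = -0.48831 - 0.3·(-3.48831) = 0.558183

0.558183


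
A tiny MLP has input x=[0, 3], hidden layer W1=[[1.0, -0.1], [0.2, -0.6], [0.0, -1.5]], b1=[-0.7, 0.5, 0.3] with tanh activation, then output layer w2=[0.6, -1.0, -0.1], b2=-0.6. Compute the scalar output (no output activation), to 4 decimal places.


z1[0] = (1.0)·(0) + (-0.1)·(3) - 0.7 = -1.0
z1[1] = (0.2)·(0) + (-0.6)·(3) + 0.5 = -1.3
z1[2] = (0.0)·(0) + (-1.5)·(3) + 0.3 = -4.2
h = tanh(z1) = [-0.7616, -0.8617, -0.9996]
output = (0.6)·(-0.7616) + (-1.0)·(-0.8617) + (-0.1)·(-0.9996) - 0.6 = -0.0953

-0.0953


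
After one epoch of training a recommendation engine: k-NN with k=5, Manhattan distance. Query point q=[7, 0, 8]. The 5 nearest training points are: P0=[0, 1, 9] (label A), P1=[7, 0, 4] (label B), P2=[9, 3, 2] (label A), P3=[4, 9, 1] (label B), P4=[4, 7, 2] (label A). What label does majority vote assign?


d(q,P0) = 9  (label A)
d(q,P1) = 4  (label B)
d(q,P2) = 11  (label A)
d(q,P3) = 19  (label B)
d(q,P4) = 16  (label A)
Votes: A=3, B=2
Majority → A

A


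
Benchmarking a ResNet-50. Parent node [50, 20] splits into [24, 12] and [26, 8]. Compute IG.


Parent = [50, 20], H_parent = 0.8631
H_left = 0.9183 (n=36), H_right = 0.7871 (n=34)
H_children = (36/70)·0.9183 + (34/70)·0.7871 = 0.8546
IG = 0.8631 - 0.8546 = 0.0085

0.0085


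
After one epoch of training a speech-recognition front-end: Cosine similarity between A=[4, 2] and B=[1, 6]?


A·B = 4·1 + 2·6 = 16
‖A‖ = √20 = 4.4721, ‖B‖ = √37 = 6.0828
cos = 16/(√20·√37) = 16/√740 = 0.5882

0.5882


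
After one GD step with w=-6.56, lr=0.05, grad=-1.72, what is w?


w_new = w - α·∇
= -6.56 - 0.05·-1.72
= -6.56 + 0.086
= -6.474

-6.474


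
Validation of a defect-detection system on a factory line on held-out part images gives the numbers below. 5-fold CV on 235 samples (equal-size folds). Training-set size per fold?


Fold size = 235/5 = 47
Training per fold = 235 - 47 = 188

188
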